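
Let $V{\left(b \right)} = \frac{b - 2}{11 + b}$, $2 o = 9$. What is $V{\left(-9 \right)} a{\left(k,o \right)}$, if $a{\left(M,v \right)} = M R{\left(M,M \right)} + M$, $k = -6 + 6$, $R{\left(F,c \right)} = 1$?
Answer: $0$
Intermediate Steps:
$k = 0$
$o = \frac{9}{2}$ ($o = \frac{1}{2} \cdot 9 = \frac{9}{2} \approx 4.5$)
$V{\left(b \right)} = \frac{-2 + b}{11 + b}$
$a{\left(M,v \right)} = 2 M$ ($a{\left(M,v \right)} = M 1 + M = M + M = 2 M$)
$V{\left(-9 \right)} a{\left(k,o \right)} = \frac{-2 - 9}{11 - 9} \cdot 2 \cdot 0 = \frac{1}{2} \left(-11\right) 0 = \left(- \frac{11}{2}\right) 0 = 0$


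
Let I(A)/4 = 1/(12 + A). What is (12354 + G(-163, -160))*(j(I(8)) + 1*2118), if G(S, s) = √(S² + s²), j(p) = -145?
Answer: 24374442 + 1973*√52169 ≈ 2.4825e+7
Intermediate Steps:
I(A) = 4/(12 + A)
(12354 + G(-163, -160))*(j(I(8)) + 1*2118) = (12354 + √((-163)² + (-160)²))*(-145 + 1*2118) = (12354 + √(26569 + 25600))*(-145 + 2118) = (12354 + √52169)*1973 = 24374442 + 1973*√52169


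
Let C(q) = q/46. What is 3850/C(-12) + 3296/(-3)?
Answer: -15857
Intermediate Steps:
C(q) = q/46 (C(q) = q*(1/46) = q/46)
3850/C(-12) + 3296/(-3) = 3850/(((1/46)*(-12))) + 3296/(-3) = 3850/(-6/23) + 3296*(-1/3) = 3850*(-23/6) - 3296/3 = -44275/3 - 3296/3 = -15857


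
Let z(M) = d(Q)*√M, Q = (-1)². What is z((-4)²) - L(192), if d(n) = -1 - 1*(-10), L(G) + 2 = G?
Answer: -154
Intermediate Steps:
L(G) = -2 + G
Q = 1
d(n) = 9 (d(n) = -1 + 10 = 9)
z(M) = 9*√M
z((-4)²) - L(192) = 9*√((-4)²) - (-2 + 192) = 9*√16 - 1*190 = 9*4 - 190 = 36 - 190 = -154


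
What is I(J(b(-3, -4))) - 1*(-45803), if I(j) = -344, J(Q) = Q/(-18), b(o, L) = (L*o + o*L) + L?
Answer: 45459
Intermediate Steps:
b(o, L) = L + 2*L*o (b(o, L) = (L*o + L*o) + L = 2*L*o + L = L + 2*L*o)
J(Q) = -Q/18 (J(Q) = Q*(-1/18) = -Q/18)
I(J(b(-3, -4))) - 1*(-45803) = -344 - 1*(-45803) = -344 + 45803 = 45459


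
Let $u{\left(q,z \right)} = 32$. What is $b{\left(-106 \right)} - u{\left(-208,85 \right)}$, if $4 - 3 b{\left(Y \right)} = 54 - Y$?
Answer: $-84$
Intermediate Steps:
$b{\left(Y \right)} = - \frac{50}{3} + \frac{Y}{3}$ ($b{\left(Y \right)} = \frac{4}{3} - \frac{54 - Y}{3} = \frac{4}{3} + \left(-18 + \frac{Y}{3}\right) = - \frac{50}{3} + \frac{Y}{3}$)
$b{\left(-106 \right)} - u{\left(-208,85 \right)} = \left(- \frac{50}{3} + \frac{1}{3} \left(-106\right)\right) - 32 = \left(- \frac{50}{3} - \frac{106}{3}\right) - 32 = -52 - 32 = -84$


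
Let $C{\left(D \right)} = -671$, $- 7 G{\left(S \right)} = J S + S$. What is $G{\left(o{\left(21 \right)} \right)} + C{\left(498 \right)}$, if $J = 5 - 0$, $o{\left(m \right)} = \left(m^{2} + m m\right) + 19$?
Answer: $- \frac{10103}{7} \approx -1443.3$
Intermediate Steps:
$o{\left(m \right)} = 19 + 2 m^{2}$ ($o{\left(m \right)} = \left(m^{2} + m^{2}\right) + 19 = 2 m^{2} + 19 = 19 + 2 m^{2}$)
$J = 5$ ($J = 5 + 0 = 5$)
$G{\left(S \right)} = - \frac{6 S}{7}$ ($G{\left(S \right)} = - \frac{5 S + S}{7} = - \frac{6 S}{7}$)
$G{\left(o{\left(21 \right)} \right)} + C{\left(498 \right)} = - \frac{6 \left(19 + 2 \cdot 21^{2}\right)}{7} - 671 = - \frac{6 \left(19 + 2 \cdot 441\right)}{7} - 671 = - \frac{6 \left(19 + 882\right)}{7} - 671 = \left(- \frac{6}{7}\right) 901 - 671 = - \frac{5406}{7} - 671 = - \frac{10103}{7}$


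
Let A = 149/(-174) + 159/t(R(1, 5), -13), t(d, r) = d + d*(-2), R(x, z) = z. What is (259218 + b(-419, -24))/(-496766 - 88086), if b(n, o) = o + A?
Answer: -225470369/508821240 ≈ -0.44312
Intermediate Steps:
t(d, r) = -d (t(d, r) = d - 2*d = -d)
A = -28411/870 (A = 149/(-174) + 159/((-1*5)) = 149*(-1/174) + 159/(-5) = -149/174 + 159*(-1/5) = -149/174 - 159/5 = -28411/870 ≈ -32.656)
b(n, o) = -28411/870 + o (b(n, o) = o - 28411/870 = -28411/870 + o)
(259218 + b(-419, -24))/(-496766 - 88086) = (259218 + (-28411/870 - 24))/(-496766 - 88086) = (259218 - 49291/870)/(-584852) = (225470369/870)*(-1/584852) = -225470369/508821240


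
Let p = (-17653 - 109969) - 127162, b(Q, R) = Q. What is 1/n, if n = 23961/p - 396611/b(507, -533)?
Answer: -43058496/33687428417 ≈ -0.0012782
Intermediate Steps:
p = -254784 (p = -127622 - 127162 = -254784)
n = -33687428417/43058496 (n = 23961/(-254784) - 396611/507 = 23961*(-1/254784) - 396611*1/507 = -7987/84928 - 396611/507 = -33687428417/43058496 ≈ -782.36)
1/n = 1/(-33687428417/43058496) = -43058496/33687428417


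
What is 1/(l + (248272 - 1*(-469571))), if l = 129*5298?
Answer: 1/1401285 ≈ 7.1363e-7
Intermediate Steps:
l = 683442
1/(l + (248272 - 1*(-469571))) = 1/(683442 + (248272 - 1*(-469571))) = 1/(683442 + (248272 + 469571)) = 1/(683442 + 717843) = 1/1401285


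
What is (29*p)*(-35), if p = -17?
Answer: 17255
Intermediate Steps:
(29*p)*(-35) = (29*(-17))*(-35) = -493*(-35) = 17255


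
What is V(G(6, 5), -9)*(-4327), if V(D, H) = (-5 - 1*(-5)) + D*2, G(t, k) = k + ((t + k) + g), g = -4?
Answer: -103848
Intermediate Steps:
G(t, k) = -4 + t + 2*k (G(t, k) = k + ((t + k) - 4) = k + ((k + t) - 4) = k + (-4 + k + t) = -4 + t + 2*k)
V(D, H) = 2*D (V(D, H) = (-5 + 5) + 2*D = 0 + 2*D = 2*D)
V(G(6, 5), -9)*(-4327) = (2*(-4 + 6 + 2*5))*(-4327) = (2*(-4 + 6 + 10))*(-4327) = (2*12)*(-4327) = 24*(-4327) = -103848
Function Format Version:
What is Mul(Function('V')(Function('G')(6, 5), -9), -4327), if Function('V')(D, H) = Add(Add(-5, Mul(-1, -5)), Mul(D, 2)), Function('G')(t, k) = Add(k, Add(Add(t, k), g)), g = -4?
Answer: -103848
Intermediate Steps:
Function('G')(t, k) = Add(-4, t, Mul(2, k)) (Function('G')(t, k) = Add(k, Add(Add(t, k), -4)) = Add(k, Add(Add(k, t), -4)) = Add(k, Add(-4, k, t)) = Add(-4, t, Mul(2, k)))
Function('V')(D, H) = Mul(2, D) (Function('V')(D, H) = Add(Add(-5, 5), Mul(2, D)) = Add(0, Mul(2, D)) = Mul(2, D))
Mul(Function('V')(Function('G')(6, 5), -9), -4327) = Mul(Mul(2, Add(-4, 6, Mul(2, 5))), -4327) = Mul(Mul(2, Add(-4, 6, 10)), -4327) = Mul(Mul(2, 12), -4327) = Mul(24, -4327) = -103848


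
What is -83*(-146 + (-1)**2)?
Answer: 12035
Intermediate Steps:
-83*(-146 + (-1)**2) = -83*(-146 + 1) = -83*(-145) = 12035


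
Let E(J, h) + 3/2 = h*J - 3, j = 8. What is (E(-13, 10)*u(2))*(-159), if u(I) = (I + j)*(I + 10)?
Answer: 2566260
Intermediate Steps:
u(I) = (8 + I)*(10 + I) (u(I) = (I + 8)*(I + 10) = (8 + I)*(10 + I))
E(J, h) = -9/2 + J*h (E(J, h) = -3/2 + (h*J - 3) = -3/2 + (J*h - 3) = -3/2 + (-3 + J*h) = -9/2 + J*h)
(E(-13, 10)*u(2))*(-159) = ((-9/2 - 13*10)*(80 + 2² + 18*2))*(-159) = ((-9/2 - 130)*(80 + 4 + 36))*(-159) = -269/2*120*(-159) = -16140*(-159) = 2566260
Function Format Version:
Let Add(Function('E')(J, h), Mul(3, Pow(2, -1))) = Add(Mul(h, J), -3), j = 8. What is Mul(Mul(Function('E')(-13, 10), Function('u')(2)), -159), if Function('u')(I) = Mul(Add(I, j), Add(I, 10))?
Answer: 2566260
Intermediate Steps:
Function('u')(I) = Mul(Add(8, I), Add(10, I)) (Function('u')(I) = Mul(Add(I, 8), Add(I, 10)) = Mul(Add(8, I), Add(10, I)))
Function('E')(J, h) = Add(Rational(-9, 2), Mul(J, h)) (Function('E')(J, h) = Add(Rational(-3, 2), Add(Mul(h, J), -3)) = Add(Rational(-3, 2), Add(Mul(J, h), -3)) = Add(Rational(-3, 2), Add(-3, Mul(J, h))) = Add(Rational(-9, 2), Mul(J, h)))
Mul(Mul(Function('E')(-13, 10), Function('u')(2)), -159) = Mul(Mul(Add(Rational(-9, 2), Mul(-13, 10)), Add(80, Pow(2, 2), Mul(18, 2))), -159) = Mul(Mul(Add(Rational(-9, 2), -130), Add(80, 4, 36)), -159) = Mul(Mul(Rational(-269, 2), 120), -159) = Mul(-16140, -159) = 2566260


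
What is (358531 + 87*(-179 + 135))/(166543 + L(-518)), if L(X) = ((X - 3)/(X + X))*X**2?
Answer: 354703/301482 ≈ 1.1765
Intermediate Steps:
L(X) = X*(-3 + X)/2 (L(X) = ((-3 + X)/((2*X)))*X**2 = ((-3 + X)*(1/(2*X)))*X**2 = ((-3 + X)/(2*X))*X**2 = X*(-3 + X)/2)
(358531 + 87*(-179 + 135))/(166543 + L(-518)) = (358531 + 87*(-179 + 135))/(166543 + (1/2)*(-518)*(-3 - 518)) = (358531 + 87*(-44))/(166543 + (1/2)*(-518)*(-521)) = (358531 - 3828)/(166543 + 134939) = 354703/301482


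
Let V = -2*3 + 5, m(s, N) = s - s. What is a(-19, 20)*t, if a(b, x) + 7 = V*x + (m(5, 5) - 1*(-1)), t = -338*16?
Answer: 140608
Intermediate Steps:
m(s, N) = 0
V = -1 (V = -6 + 5 = -1)
t = -5408
a(b, x) = -6 - x (a(b, x) = -7 + (-x + (0 - 1*(-1))) = -7 + (-x + (0 + 1)) = -7 + (-x + 1) = -7 + (1 - x) = -6 - x)
a(-19, 20)*t = (-6 - 1*20)*(-5408) = (-6 - 20)*(-5408) = -26*(-5408) = 140608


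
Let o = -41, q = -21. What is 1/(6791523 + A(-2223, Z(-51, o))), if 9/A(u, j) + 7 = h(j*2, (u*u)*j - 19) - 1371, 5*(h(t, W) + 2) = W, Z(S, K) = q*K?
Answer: 850964350/5779343955205059 ≈ 1.4724e-7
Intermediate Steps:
Z(S, K) = -21*K
h(t, W) = -2 + W/5
A(u, j) = 9/(-6919/5 + j*u**2/5) (A(u, j) = 9/(-7 + ((-2 + ((u*u)*j - 19)/5) - 1371)) = 9/(-7 + ((-2 + (u**2*j - 19)/5) - 1371)) = 9/(-7 + ((-2 + (j*u**2 - 19)/5) - 1371)) = 9/(-7 + ((-2 + (-19 + j*u**2)/5) - 1371)) = 9/(-7 + ((-2 + (-19/5 + j*u**2/5)) - 1371)) = 9/(-7 + ((-29/5 + j*u**2/5) - 1371)) = 9/(-7 + (-6884/5 + j*u**2/5)) = 9/(-6919/5 + j*u**2/5))
1/(6791523 + A(-2223, Z(-51, o))) = 1/(6791523 + 45/(-6919 - 21*(-41)*(-2223)**2)) = 1/(6791523 + 45/(-6919 + 861*4941729)) = 1/(6791523 + 45/(-6919 + 4254828669)) = 1/(6791523 + 45/4254821750) = 1/(6791523 + 45*(1/4254821750)) = 1/(6791523 + 9/850964350) = 1/(5779343955205059/850964350) = 850964350/5779343955205059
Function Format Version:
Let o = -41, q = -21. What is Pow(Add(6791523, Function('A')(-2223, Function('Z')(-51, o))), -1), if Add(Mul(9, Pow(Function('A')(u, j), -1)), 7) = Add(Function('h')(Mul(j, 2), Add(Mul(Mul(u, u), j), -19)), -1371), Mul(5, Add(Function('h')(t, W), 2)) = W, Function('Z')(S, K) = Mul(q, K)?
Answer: Rational(850964350, 5779343955205059) ≈ 1.4724e-7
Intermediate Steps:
Function('Z')(S, K) = Mul(-21, K)
Function('h')(t, W) = Add(-2, Mul(Rational(1, 5), W))
Function('A')(u, j) = Mul(9, Pow(Add(Rational(-6919, 5), Mul(Rational(1, 5), j, Pow(u, 2))), -1)) (Function('A')(u, j) = Mul(9, Pow(Add(-7, Add(Add(-2, Mul(Rational(1, 5), Add(Mul(Mul(u, u), j), -19))), -1371)), -1)) = Mul(9, Pow(Add(-7, Add(Add(-2, Mul(Rational(1, 5), Add(Mul(Pow(u, 2), j), -19))), -1371)), -1)) = Mul(9, Pow(Add(-7, Add(Add(-2, Mul(Rational(1, 5), Add(Mul(j, Pow(u, 2)), -19))), -1371)), -1)) = Mul(9, Pow(Add(-7, Add(Add(-2, Mul(Rational(1, 5), Add(-19, Mul(j, Pow(u, 2))))), -1371)), -1)) = Mul(9, Pow(Add(-7, Add(Add(-2, Add(Rational(-19, 5), Mul(Rational(1, 5), j, Pow(u, 2)))), -1371)), -1)) = Mul(9, Pow(Add(-7, Add(Add(Rational(-29, 5), Mul(Rational(1, 5), j, Pow(u, 2))), -1371)), -1)) = Mul(9, Pow(Add(-7, Add(Rational(-6884, 5), Mul(Rational(1, 5), j, Pow(u, 2)))), -1)) = Mul(9, Pow(Add(Rational(-6919, 5), Mul(Rational(1, 5), j, Pow(u, 2))), -1)))
Pow(Add(6791523, Function('A')(-2223, Function('Z')(-51, o))), -1) = Pow(Add(6791523, Mul(45, Pow(Add(-6919, Mul(Mul(-21, -41), Pow(-2223, 2))), -1))), -1) = Pow(Add(6791523, Mul(45, Pow(Add(-6919, Mul(861, 4941729)), -1))), -1) = Pow(Add(6791523, Mul(45, Pow(Add(-6919, 4254828669), -1))), -1) = Pow(Add(6791523, Mul(45, Pow(4254821750, -1))), -1) = Pow(Add(6791523, Mul(45, Rational(1, 4254821750))), -1) = Pow(Add(6791523, Rational(9, 850964350)), -1) = Pow(Rational(5779343955205059, 850964350), -1) = Rational(850964350, 5779343955205059)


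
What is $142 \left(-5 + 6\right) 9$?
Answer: $1278$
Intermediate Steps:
$142 \left(-5 + 6\right) 9 = 142 \cdot 1 \cdot 9 = 142 \cdot 9 = 1278$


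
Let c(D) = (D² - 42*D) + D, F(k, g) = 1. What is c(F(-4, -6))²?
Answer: 1600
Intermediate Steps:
c(D) = D² - 41*D
c(F(-4, -6))² = (1*(-41 + 1))² = (1*(-40))² = (-40)² = 1600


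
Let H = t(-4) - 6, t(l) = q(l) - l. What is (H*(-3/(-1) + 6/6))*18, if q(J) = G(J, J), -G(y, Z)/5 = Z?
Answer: 1296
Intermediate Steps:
G(y, Z) = -5*Z
q(J) = -5*J
t(l) = -6*l (t(l) = -5*l - l = -6*l)
H = 18 (H = -6*(-4) - 6 = 24 - 6 = 18)
(H*(-3/(-1) + 6/6))*18 = (18*(-3/(-1) + 6/6))*18 = (18*(-3*(-1) + 6*(⅙)))*18 = (18*(3 + 1))*18 = (18*4)*18 = 72*18 = 1296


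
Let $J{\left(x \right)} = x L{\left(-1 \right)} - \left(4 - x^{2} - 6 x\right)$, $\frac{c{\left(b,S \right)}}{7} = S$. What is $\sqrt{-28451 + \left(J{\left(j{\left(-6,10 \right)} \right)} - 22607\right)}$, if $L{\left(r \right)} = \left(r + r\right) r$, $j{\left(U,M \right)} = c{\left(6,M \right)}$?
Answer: $151 i \sqrt{2} \approx 213.55 i$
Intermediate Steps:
$c{\left(b,S \right)} = 7 S$
$j{\left(U,M \right)} = 7 M$
$L{\left(r \right)} = 2 r^{2}$ ($L{\left(r \right)} = 2 r r = 2 r^{2}$)
$J{\left(x \right)} = -4 + x^{2} + 8 x$ ($J{\left(x \right)} = x 2 \left(-1\right)^{2} - \left(4 - x^{2} - 6 x\right) = x 2 \cdot 1 + \left(-4 + x^{2} + 6 x\right) = x 2 + \left(-4 + x^{2} + 6 x\right) = 2 x + \left(-4 + x^{2} + 6 x\right) = -4 + x^{2} + 8 x$)
$\sqrt{-28451 + \left(J{\left(j{\left(-6,10 \right)} \right)} - 22607\right)} = \sqrt{-28451 - \left(17711 - 56 \cdot 10\right)} = \sqrt{-28451 + \left(\left(-4 + 70^{2} + 8 \cdot 70\right) - 22607\right)} = \sqrt{-28451 + \left(\left(-4 + 4900 + 560\right) - 22607\right)} = \sqrt{-28451 + \left(5456 - 22607\right)} = \sqrt{-28451 - 17151} = \sqrt{-45602} = 151 i \sqrt{2}$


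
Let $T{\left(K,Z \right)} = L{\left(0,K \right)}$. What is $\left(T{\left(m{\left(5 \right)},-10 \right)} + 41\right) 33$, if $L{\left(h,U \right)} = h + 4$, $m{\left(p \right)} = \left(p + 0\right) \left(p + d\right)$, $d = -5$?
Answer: $1485$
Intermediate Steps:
$m{\left(p \right)} = p \left(-5 + p\right)$ ($m{\left(p \right)} = \left(p + 0\right) \left(p - 5\right) = p \left(-5 + p\right)$)
$L{\left(h,U \right)} = 4 + h$
$T{\left(K,Z \right)} = 4$ ($T{\left(K,Z \right)} = 4 + 0 = 4$)
$\left(T{\left(m{\left(5 \right)},-10 \right)} + 41\right) 33 = \left(4 + 41\right) 33 = 45 \cdot 33 = 1485$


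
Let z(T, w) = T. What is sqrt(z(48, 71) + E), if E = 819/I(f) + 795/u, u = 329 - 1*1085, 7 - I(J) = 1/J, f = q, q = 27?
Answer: sqrt(160319726)/987 ≈ 12.829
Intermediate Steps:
f = 27
I(J) = 7 - 1/J
u = -756 (u = 329 - 1085 = -756)
E = 345166/2961 (E = 819/(7 - 1/27) + 795/(-756) = 819/(7 - 1*1/27) + 795*(-1/756) = 819/(7 - 1/27) - 265/252 = 819/(188/27) - 265/252 = 819*(27/188) - 265/252 = 22113/188 - 265/252 = 345166/2961 ≈ 116.57)
sqrt(z(48, 71) + E) = sqrt(48 + 345166/2961) = sqrt(487294/2961) = sqrt(160319726)/987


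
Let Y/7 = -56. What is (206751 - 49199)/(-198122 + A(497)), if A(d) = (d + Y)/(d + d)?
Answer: -520288/654263 ≈ -0.79523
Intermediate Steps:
Y = -392 (Y = 7*(-56) = -392)
A(d) = (-392 + d)/(2*d) (A(d) = (d - 392)/(d + d) = (-392 + d)/((2*d)) = (-392 + d)*(1/(2*d)) = (-392 + d)/(2*d))
(206751 - 49199)/(-198122 + A(497)) = (206751 - 49199)/(-198122 + (1/2)*(-392 + 497)/497) = 157552/(-198122 + (1/2)*(1/497)*105) = 157552/(-198122 + 15/142) = 157552/(-28133309/142) = 157552*(-142/28133309) = -520288/654263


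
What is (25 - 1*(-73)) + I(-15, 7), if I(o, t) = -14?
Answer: 84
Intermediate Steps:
(25 - 1*(-73)) + I(-15, 7) = (25 - 1*(-73)) - 14 = (25 + 73) - 14 = 98 - 14 = 84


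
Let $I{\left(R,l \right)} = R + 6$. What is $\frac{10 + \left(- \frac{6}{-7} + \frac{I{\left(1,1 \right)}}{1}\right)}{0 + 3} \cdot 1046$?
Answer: $\frac{130750}{21} \approx 6226.2$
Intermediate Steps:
$I{\left(R,l \right)} = 6 + R$
$\frac{10 + \left(- \frac{6}{-7} + \frac{I{\left(1,1 \right)}}{1}\right)}{0 + 3} \cdot 1046 = \frac{10 - \left(- \frac{6}{7} - \frac{6 + 1}{1}\right)}{0 + 3} \cdot 1046 = \frac{10 + \left(\left(-6\right) \left(- \frac{1}{7}\right) + 7 \cdot 1\right)}{3} \cdot 1046 = \left(10 + \left(\frac{6}{7} + 7\right)\right) \frac{1}{3} \cdot 1046 = \left(10 + \frac{55}{7}\right) \frac{1}{3} \cdot 1046 = \frac{125}{7} \cdot \frac{1}{3} \cdot 1046 = \frac{125}{21} \cdot 1046 = \frac{130750}{21}$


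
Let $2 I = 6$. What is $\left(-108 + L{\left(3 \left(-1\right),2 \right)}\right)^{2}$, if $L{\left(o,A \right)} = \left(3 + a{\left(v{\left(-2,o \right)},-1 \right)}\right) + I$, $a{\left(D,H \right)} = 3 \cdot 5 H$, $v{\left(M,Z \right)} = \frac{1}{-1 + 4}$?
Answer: $13689$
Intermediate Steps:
$I = 3$ ($I = \frac{1}{2} \cdot 6 = 3$)
$v{\left(M,Z \right)} = \frac{1}{3}$
$a{\left(D,H \right)} = 15 H$
$L{\left(o,A \right)} = -9$ ($L{\left(o,A \right)} = \left(3 + 15 \left(-1\right)\right) + 3 = \left(3 - 15\right) + 3 = -12 + 3 = -9$)
$\left(-108 + L{\left(3 \left(-1\right),2 \right)}\right)^{2} = \left(-108 - 9\right)^{2} = \left(-117\right)^{2} = 13689$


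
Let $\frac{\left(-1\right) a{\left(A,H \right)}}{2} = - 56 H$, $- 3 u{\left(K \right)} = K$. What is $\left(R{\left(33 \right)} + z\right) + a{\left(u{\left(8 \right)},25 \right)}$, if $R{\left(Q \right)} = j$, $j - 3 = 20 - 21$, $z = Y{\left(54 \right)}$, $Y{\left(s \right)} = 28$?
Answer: $2830$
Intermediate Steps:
$u{\left(K \right)} = - \frac{K}{3}$
$z = 28$
$a{\left(A,H \right)} = 112 H$ ($a{\left(A,H \right)} = - 2 \left(- 56 H\right) = 112 H$)
$j = 2$ ($j = 3 + \left(20 - 21\right) = 3 - 1 = 2$)
$R{\left(Q \right)} = 2$
$\left(R{\left(33 \right)} + z\right) + a{\left(u{\left(8 \right)},25 \right)} = \left(2 + 28\right) + 112 \cdot 25 = 30 + 2800 = 2830$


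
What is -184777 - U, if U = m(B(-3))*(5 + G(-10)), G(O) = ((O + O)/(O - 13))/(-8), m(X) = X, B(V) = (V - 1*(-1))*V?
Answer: -4250546/23 ≈ -1.8481e+5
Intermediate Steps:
B(V) = V*(1 + V) (B(V) = (V + 1)*V = (1 + V)*V = V*(1 + V))
G(O) = -O/(4*(-13 + O)) (G(O) = ((2*O)/(-13 + O))*(-⅛) = (2*O/(-13 + O))*(-⅛) = -O/(4*(-13 + O)))
U = 675/23 (U = (-3*(1 - 3))*(5 - 1*(-10)/(-52 + 4*(-10))) = (-3*(-2))*(5 - 1*(-10)/(-52 - 40)) = 6*(5 - 1*(-10)/(-92)) = 6*(5 - 1*(-10)*(-1/92)) = 6*(5 - 5/46) = 6*(225/46) = 675/23 ≈ 29.348)
-184777 - U = -184777 - 1*675/23 = -184777 - 675/23 = -4250546/23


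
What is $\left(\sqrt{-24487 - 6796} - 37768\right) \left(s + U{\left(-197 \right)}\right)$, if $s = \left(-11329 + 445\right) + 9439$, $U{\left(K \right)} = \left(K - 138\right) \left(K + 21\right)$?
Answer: $-2172226520 + 57515 i \sqrt{31283} \approx -2.1722 \cdot 10^{9} + 1.0173 \cdot 10^{7} i$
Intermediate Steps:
$U{\left(K \right)} = \left(-138 + K\right) \left(21 + K\right)$
$s = -1445$ ($s = -10884 + 9439 = -1445$)
$\left(\sqrt{-24487 - 6796} - 37768\right) \left(s + U{\left(-197 \right)}\right) = \left(\sqrt{-24487 - 6796} - 37768\right) \left(-1445 - \left(-20151 - 38809\right)\right) = \left(\sqrt{-31283} - 37768\right) \left(-1445 + \left(-2898 + 38809 + 23049\right)\right) = \left(i \sqrt{31283} - 37768\right) \left(-1445 + 58960\right) = \left(-37768 + i \sqrt{31283}\right) 57515 = -2172226520 + 57515 i \sqrt{31283}$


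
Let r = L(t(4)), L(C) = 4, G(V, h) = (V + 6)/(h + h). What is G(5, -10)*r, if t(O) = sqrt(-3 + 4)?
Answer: -11/5 ≈ -2.2000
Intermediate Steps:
G(V, h) = (6 + V)/(2*h) (G(V, h) = (6 + V)/((2*h)) = (6 + V)*(1/(2*h)) = (6 + V)/(2*h))
t(O) = 1 (t(O) = sqrt(1) = 1)
r = 4
G(5, -10)*r = ((1/2)*(6 + 5)/(-10))*4 = ((1/2)*(-1/10)*11)*4 = -11/20*4 = -11/5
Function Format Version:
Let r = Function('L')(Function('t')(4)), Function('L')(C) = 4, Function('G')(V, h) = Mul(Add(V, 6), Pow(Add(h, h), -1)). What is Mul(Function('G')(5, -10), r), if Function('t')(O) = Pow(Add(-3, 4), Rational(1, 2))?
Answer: Rational(-11, 5) ≈ -2.2000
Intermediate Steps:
Function('G')(V, h) = Mul(Rational(1, 2), Pow(h, -1), Add(6, V)) (Function('G')(V, h) = Mul(Add(6, V), Pow(Mul(2, h), -1)) = Mul(Add(6, V), Mul(Rational(1, 2), Pow(h, -1))) = Mul(Rational(1, 2), Pow(h, -1), Add(6, V)))
Function('t')(O) = 1 (Function('t')(O) = Pow(1, Rational(1, 2)) = 1)
r = 4
Mul(Function('G')(5, -10), r) = Mul(Mul(Rational(1, 2), Pow(-10, -1), Add(6, 5)), 4) = Mul(Mul(Rational(1, 2), Rational(-1, 10), 11), 4) = Mul(Rational(-11, 20), 4) = Rational(-11, 5)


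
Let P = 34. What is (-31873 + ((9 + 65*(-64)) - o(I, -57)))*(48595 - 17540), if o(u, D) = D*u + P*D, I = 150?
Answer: -793020480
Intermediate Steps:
o(u, D) = 34*D + D*u (o(u, D) = D*u + 34*D = 34*D + D*u)
(-31873 + ((9 + 65*(-64)) - o(I, -57)))*(48595 - 17540) = (-31873 + ((9 + 65*(-64)) - (-57)*(34 + 150)))*(48595 - 17540) = (-31873 + ((9 - 4160) - (-57)*184))*31055 = (-31873 + (-4151 - 1*(-10488)))*31055 = (-31873 + (-4151 + 10488))*31055 = (-31873 + 6337)*31055 = -25536*31055 = -793020480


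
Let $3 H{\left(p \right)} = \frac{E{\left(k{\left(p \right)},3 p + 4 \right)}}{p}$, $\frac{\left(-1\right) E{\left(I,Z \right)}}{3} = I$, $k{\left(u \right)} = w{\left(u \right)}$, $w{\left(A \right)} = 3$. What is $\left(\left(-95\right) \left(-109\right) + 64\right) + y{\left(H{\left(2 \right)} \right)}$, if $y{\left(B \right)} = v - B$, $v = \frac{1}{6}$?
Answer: $\frac{31262}{3} \approx 10421.0$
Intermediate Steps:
$k{\left(u \right)} = 3$
$v = \frac{1}{6} \approx 0.16667$
$E{\left(I,Z \right)} = - 3 I$
$H{\left(p \right)} = - \frac{3}{p}$ ($H{\left(p \right)} = \frac{\left(-3\right) 3 \frac{1}{p}}{3} = \frac{\left(-9\right) \frac{1}{p}}{3} = - \frac{3}{p}$)
$y{\left(B \right)} = \frac{1}{6} - B$
$\left(\left(-95\right) \left(-109\right) + 64\right) + y{\left(H{\left(2 \right)} \right)} = \left(\left(-95\right) \left(-109\right) + 64\right) - \left(- \frac{1}{6} - \frac{3}{2}\right) = \left(10355 + 64\right) - \left(- \frac{1}{6} - \frac{3}{2}\right) = 10419 + \left(\frac{1}{6} - - \frac{3}{2}\right) = 10419 + \left(\frac{1}{6} + \frac{3}{2}\right) = 10419 + \frac{5}{3} = \frac{31262}{3}$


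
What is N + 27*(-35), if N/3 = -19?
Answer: -1002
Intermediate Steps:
N = -57 (N = 3*(-19) = -57)
N + 27*(-35) = -57 + 27*(-35) = -57 - 945 = -1002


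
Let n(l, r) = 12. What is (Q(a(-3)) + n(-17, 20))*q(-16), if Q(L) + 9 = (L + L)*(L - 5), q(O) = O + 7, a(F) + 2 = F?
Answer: -927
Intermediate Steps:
a(F) = -2 + F
q(O) = 7 + O
Q(L) = -9 + 2*L*(-5 + L) (Q(L) = -9 + (L + L)*(L - 5) = -9 + (2*L)*(-5 + L) = -9 + 2*L*(-5 + L))
(Q(a(-3)) + n(-17, 20))*q(-16) = ((-9 - 10*(-2 - 3) + 2*(-2 - 3)²) + 12)*(7 - 16) = ((-9 - 10*(-5) + 2*(-5)²) + 12)*(-9) = ((-9 + 50 + 2*25) + 12)*(-9) = ((-9 + 50 + 50) + 12)*(-9) = (91 + 12)*(-9) = 103*(-9) = -927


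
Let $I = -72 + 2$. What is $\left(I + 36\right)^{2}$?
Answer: $1156$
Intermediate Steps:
$I = -70$
$\left(I + 36\right)^{2} = \left(-70 + 36\right)^{2} = \left(-34\right)^{2} = 1156$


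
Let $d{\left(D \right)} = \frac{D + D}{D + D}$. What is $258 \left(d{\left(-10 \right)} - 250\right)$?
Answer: $-64242$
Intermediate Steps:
$d{\left(D \right)} = 1$ ($d{\left(D \right)} = \frac{2 D}{2 D} = 2 D \frac{1}{2 D} = 1$)
$258 \left(d{\left(-10 \right)} - 250\right) = 258 \left(1 - 250\right) = 258 \left(-249\right) = -64242$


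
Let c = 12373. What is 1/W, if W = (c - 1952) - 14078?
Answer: -1/3657 ≈ -0.00027345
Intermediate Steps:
W = -3657 (W = (12373 - 1952) - 14078 = 10421 - 14078 = -3657)
1/W = 1/(-3657) = -1/3657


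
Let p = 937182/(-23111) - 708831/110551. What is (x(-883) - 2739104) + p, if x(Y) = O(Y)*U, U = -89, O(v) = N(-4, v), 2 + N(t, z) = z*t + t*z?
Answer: -8604206153555665/2554944161 ≈ -3.3677e+6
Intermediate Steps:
N(t, z) = -2 + 2*t*z (N(t, z) = -2 + (z*t + t*z) = -2 + (t*z + t*z) = -2 + 2*t*z)
O(v) = -2 - 8*v (O(v) = -2 + 2*(-4)*v = -2 - 8*v)
x(Y) = 178 + 712*Y (x(Y) = (-2 - 8*Y)*(-89) = 178 + 712*Y)
p = -119988200523/2554944161 (p = 937182*(-1/23111) - 708831*1/110551 = -937182/23111 - 708831/110551 = -119988200523/2554944161 ≈ -46.963)
(x(-883) - 2739104) + p = ((178 + 712*(-883)) - 2739104) - 119988200523/2554944161 = ((178 - 628696) - 2739104) - 119988200523/2554944161 = (-628518 - 2739104) - 119988200523/2554944161 = -3367622 - 119988200523/2554944161 = -8604206153555665/2554944161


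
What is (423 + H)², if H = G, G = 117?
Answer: 291600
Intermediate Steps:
H = 117
(423 + H)² = (423 + 117)² = 540² = 291600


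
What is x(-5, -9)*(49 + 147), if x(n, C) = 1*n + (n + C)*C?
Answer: 23716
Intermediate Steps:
x(n, C) = n + C*(C + n) (x(n, C) = n + (C + n)*C = n + C*(C + n))
x(-5, -9)*(49 + 147) = (-5 + (-9)² - 9*(-5))*(49 + 147) = (-5 + 81 + 45)*196 = 121*196 = 23716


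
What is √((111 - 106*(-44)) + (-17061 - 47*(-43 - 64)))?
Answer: I*√7257 ≈ 85.188*I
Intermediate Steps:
√((111 - 106*(-44)) + (-17061 - 47*(-43 - 64))) = √((111 + 4664) + (-17061 - 47*(-107))) = √(4775 + (-17061 + 5029)) = √(4775 - 12032) = √(-7257) = I*√7257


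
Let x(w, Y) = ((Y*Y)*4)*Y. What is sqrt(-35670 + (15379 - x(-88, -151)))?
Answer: sqrt(13751513) ≈ 3708.3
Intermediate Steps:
x(w, Y) = 4*Y**3 (x(w, Y) = (Y**2*4)*Y = (4*Y**2)*Y = 4*Y**3)
sqrt(-35670 + (15379 - x(-88, -151))) = sqrt(-35670 + (15379 - 4*(-151)**3)) = sqrt(-35670 + (15379 - 4*(-3442951))) = sqrt(-35670 + (15379 - 1*(-13771804))) = sqrt(-35670 + (15379 + 13771804)) = sqrt(-35670 + 13787183) = sqrt(13751513)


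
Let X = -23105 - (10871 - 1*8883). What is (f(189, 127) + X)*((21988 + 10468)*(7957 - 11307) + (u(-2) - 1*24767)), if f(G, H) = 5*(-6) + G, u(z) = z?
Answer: 2711631568646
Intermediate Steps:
f(G, H) = -30 + G
X = -25093 (X = -23105 - (10871 - 8883) = -23105 - 1*1988 = -23105 - 1988 = -25093)
(f(189, 127) + X)*((21988 + 10468)*(7957 - 11307) + (u(-2) - 1*24767)) = ((-30 + 189) - 25093)*((21988 + 10468)*(7957 - 11307) + (-2 - 1*24767)) = (159 - 25093)*(32456*(-3350) + (-2 - 24767)) = -24934*(-108727600 - 24769) = -24934*(-108752369) = 2711631568646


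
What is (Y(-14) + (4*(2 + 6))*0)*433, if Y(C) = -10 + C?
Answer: -10392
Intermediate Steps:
(Y(-14) + (4*(2 + 6))*0)*433 = ((-10 - 14) + (4*(2 + 6))*0)*433 = (-24 + (4*8)*0)*433 = (-24 + 32*0)*433 = (-24 + 0)*433 = -24*433 = -10392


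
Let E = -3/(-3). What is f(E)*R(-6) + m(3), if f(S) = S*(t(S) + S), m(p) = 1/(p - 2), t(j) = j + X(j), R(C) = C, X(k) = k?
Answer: -17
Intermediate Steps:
E = 1 (E = -3*(-⅓) = 1)
t(j) = 2*j (t(j) = j + j = 2*j)
m(p) = 1/(-2 + p)
f(S) = 3*S² (f(S) = S*(2*S + S) = S*(3*S) = 3*S²)
f(E)*R(-6) + m(3) = (3*1²)*(-6) + 1/(-2 + 3) = (3*1)*(-6) + 1/1 = 3*(-6) + 1 = -18 + 1 = -17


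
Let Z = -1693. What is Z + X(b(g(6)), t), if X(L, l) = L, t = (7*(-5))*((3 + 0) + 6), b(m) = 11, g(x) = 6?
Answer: -1682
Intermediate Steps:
t = -315 (t = -35*(3 + 6) = -35*9 = -315)
Z + X(b(g(6)), t) = -1693 + 11 = -1682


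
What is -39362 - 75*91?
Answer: -46187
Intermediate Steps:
-39362 - 75*91 = -39362 - 1*6825 = -39362 - 6825 = -46187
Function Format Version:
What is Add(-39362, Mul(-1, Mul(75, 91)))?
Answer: -46187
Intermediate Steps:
Add(-39362, Mul(-1, Mul(75, 91))) = Add(-39362, Mul(-1, 6825)) = Add(-39362, -6825) = -46187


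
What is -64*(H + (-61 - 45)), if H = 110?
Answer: -256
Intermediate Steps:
-64*(H + (-61 - 45)) = -64*(110 + (-61 - 45)) = -64*(110 - 106) = -64*4 = -256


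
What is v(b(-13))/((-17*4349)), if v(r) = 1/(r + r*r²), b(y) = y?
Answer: 1/163391930 ≈ 6.1203e-9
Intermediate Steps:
v(r) = 1/(r + r³)
v(b(-13))/((-17*4349)) = 1/((-13 + (-13)³)*((-17*4349))) = 1/(-13 - 2197*(-73933)) = -1/73933/(-2210) = -1/2210*(-1/73933) = 1/163391930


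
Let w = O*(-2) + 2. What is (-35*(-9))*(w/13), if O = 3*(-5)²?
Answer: -46620/13 ≈ -3586.2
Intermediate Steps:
O = 75 (O = 3*25 = 75)
w = -148 (w = 75*(-2) + 2 = -150 + 2 = -148)
(-35*(-9))*(w/13) = (-35*(-9))*(-148/13) = 315*(-148*1/13) = 315*(-148/13) = -46620/13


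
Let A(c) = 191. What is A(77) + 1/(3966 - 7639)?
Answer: 701542/3673 ≈ 191.00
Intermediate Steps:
A(77) + 1/(3966 - 7639) = 191 + 1/(3966 - 7639) = 191 + 1/(-3673) = 191 - 1/3673 = 701542/3673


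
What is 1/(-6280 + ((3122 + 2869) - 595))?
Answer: -1/884 ≈ -0.0011312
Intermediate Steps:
1/(-6280 + ((3122 + 2869) - 595)) = 1/(-6280 + (5991 - 595)) = 1/(-6280 + 5396) = 1/(-884) = -1/884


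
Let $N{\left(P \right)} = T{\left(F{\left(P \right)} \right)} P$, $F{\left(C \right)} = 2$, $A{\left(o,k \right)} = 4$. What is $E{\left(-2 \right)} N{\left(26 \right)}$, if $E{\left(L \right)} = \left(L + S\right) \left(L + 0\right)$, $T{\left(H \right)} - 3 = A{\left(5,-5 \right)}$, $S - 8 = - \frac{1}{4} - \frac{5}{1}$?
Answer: $-273$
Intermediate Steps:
$S = \frac{11}{4}$ ($S = 8 - \left(\frac{1}{4} + 5\right) = 8 - \frac{21}{4} = \frac{11}{4} \approx 2.75$)
$T{\left(H \right)} = 7$ ($T{\left(H \right)} = 3 + 4 = 7$)
$E{\left(L \right)} = L \left(\frac{11}{4} + L\right)$ ($E{\left(L \right)} = \left(L + \frac{11}{4}\right) \left(L + 0\right) = \left(\frac{11}{4} + L\right) L = L \left(\frac{11}{4} + L\right)$)
$N{\left(P \right)} = 7 P$
$E{\left(-2 \right)} N{\left(26 \right)} = \frac{1}{4} \left(-2\right) \left(11 + 4 \left(-2\right)\right) 7 \cdot 26 = \frac{1}{4} \left(-2\right) \left(11 - 8\right) 182 = \frac{1}{4} \left(-2\right) 3 \cdot 182 = \left(- \frac{3}{2}\right) 182 = -273$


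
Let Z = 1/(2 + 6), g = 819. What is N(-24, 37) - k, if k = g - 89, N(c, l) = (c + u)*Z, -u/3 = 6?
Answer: -2941/4 ≈ -735.25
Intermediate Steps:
u = -18 (u = -3*6 = -18)
Z = ⅛ (Z = 1/8 = ⅛ ≈ 0.12500)
N(c, l) = -9/4 + c/8 (N(c, l) = (c - 18)*(⅛) = (-18 + c)*(⅛) = -9/4 + c/8)
k = 730 (k = 819 - 89 = 730)
N(-24, 37) - k = (-9/4 + (⅛)*(-24)) - 1*730 = (-9/4 - 3) - 730 = -21/4 - 730 = -2941/4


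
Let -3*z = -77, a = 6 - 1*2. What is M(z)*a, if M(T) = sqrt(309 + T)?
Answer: 8*sqrt(753)/3 ≈ 73.176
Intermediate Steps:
a = 4 (a = 6 - 2 = 4)
z = 77/3 (z = -1/3*(-77) = 77/3 ≈ 25.667)
M(z)*a = sqrt(309 + 77/3)*4 = sqrt(1004/3)*4 = (2*sqrt(753)/3)*4 = 8*sqrt(753)/3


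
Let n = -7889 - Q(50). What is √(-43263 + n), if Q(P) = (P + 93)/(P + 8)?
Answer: I*√172083622/58 ≈ 226.17*I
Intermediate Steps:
Q(P) = (93 + P)/(8 + P)
n = -457705/58 (n = -7889 - (93 + 50)/(8 + 50) = -7889 - 143/58 = -457705/58 ≈ -7891.5)
√(-43263 + n) = √(-43263 - 457705/58) = √(-2966959/58) = I*√172083622/58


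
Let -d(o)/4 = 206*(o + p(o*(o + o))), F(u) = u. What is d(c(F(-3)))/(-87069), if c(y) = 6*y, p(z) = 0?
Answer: -4944/29023 ≈ -0.17035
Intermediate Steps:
d(o) = -824*o (d(o) = -824*(o + 0) = -824*o)
d(c(F(-3)))/(-87069) = -4944*(-3)/(-87069) = -824*(-18)*(-1/87069) = 14832*(-1/87069) = -4944/29023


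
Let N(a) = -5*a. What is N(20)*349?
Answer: -34900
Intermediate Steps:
N(20)*349 = -5*20*349 = -100*349 = -34900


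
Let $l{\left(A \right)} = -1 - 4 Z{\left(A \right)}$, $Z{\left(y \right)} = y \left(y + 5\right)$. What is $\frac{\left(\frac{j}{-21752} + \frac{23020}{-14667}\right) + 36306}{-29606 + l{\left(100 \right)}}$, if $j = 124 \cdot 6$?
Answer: $- \frac{1447803821927}{2855656583811} \approx -0.507$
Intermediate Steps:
$Z{\left(y \right)} = y \left(5 + y\right)$
$j = 744$
$l{\left(A \right)} = -1 - 4 A \left(5 + A\right)$
$\frac{\left(\frac{j}{-21752} + \frac{23020}{-14667}\right) + 36306}{-29606 + l{\left(100 \right)}} = \frac{\left(\frac{744}{-21752} + \frac{23020}{-14667}\right) + 36306}{-29606 - \left(1 + 400 \left(5 + 100\right)\right)} = \frac{\left(744 \left(- \frac{1}{21752}\right) + 23020 \left(- \frac{1}{14667}\right)\right) + 36306}{-29606 - \left(1 + 400 \cdot 105\right)} = \frac{\left(- \frac{93}{2719} - \frac{23020}{14667}\right) + 36306}{-29606 - 42001} = \frac{- \frac{63955411}{39879573} + 36306}{-29606 - 42001} = \frac{1447803821927}{39879573 \left(-71607\right)} = \frac{1447803821927}{39879573} \left(- \frac{1}{71607}\right) = - \frac{1447803821927}{2855656583811}$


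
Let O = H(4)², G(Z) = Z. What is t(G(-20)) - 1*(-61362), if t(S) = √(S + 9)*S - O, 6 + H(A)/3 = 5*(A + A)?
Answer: 50958 - 20*I*√11 ≈ 50958.0 - 66.333*I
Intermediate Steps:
H(A) = -18 + 30*A (H(A) = -18 + 3*(5*(A + A)) = -18 + 3*(5*(2*A)) = -18 + 3*(10*A) = -18 + 30*A)
O = 10404 (O = (-18 + 30*4)² = (-18 + 120)² = 102² = 10404)
t(S) = -10404 + S*√(9 + S) (t(S) = √(S + 9)*S - 1*10404 = √(9 + S)*S - 10404 = S*√(9 + S) - 10404 = -10404 + S*√(9 + S))
t(G(-20)) - 1*(-61362) = (-10404 - 20*√(9 - 20)) - 1*(-61362) = (-10404 - 20*I*√11) + 61362 = 50958 - 20*I*√11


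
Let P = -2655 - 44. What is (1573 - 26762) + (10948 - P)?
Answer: -11542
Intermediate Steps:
P = -2699
(1573 - 26762) + (10948 - P) = (1573 - 26762) + (10948 - 1*(-2699)) = -25189 + (10948 + 2699) = -25189 + 13647 = -11542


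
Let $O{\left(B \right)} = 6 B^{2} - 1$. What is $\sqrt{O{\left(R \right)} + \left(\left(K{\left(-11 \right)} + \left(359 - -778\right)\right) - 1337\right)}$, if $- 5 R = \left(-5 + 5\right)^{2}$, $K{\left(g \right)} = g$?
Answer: $2 i \sqrt{53} \approx 14.56 i$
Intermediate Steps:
$R = 0$ ($R = - \frac{\left(-5 + 5\right)^{2}}{5} = - \frac{0^{2}}{5} = \left(- \frac{1}{5}\right) 0 = 0$)
$O{\left(B \right)} = -1 + 6 B^{2}$
$\sqrt{O{\left(R \right)} + \left(\left(K{\left(-11 \right)} + \left(359 - -778\right)\right) - 1337\right)} = \sqrt{\left(-1 + 6 \cdot 0^{2}\right) + \left(\left(-11 + \left(359 - -778\right)\right) - 1337\right)} = \sqrt{\left(-1 + 6 \cdot 0\right) + \left(\left(-11 + \left(359 + 778\right)\right) - 1337\right)} = \sqrt{\left(-1 + 0\right) + \left(\left(-11 + 1137\right) - 1337\right)} = \sqrt{-1 + \left(1126 - 1337\right)} = \sqrt{-1 - 211} = \sqrt{-212} = 2 i \sqrt{53}$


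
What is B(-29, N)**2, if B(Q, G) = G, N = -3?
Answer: 9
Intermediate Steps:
B(-29, N)**2 = (-3)**2 = 9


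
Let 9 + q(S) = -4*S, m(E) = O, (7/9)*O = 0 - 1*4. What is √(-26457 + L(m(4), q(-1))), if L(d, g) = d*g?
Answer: I*√1295133/7 ≈ 162.58*I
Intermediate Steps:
O = -36/7 (O = 9*(0 - 1*4)/7 = 9*(0 - 4)/7 = (9/7)*(-4) = -36/7 ≈ -5.1429)
m(E) = -36/7
q(S) = -9 - 4*S
√(-26457 + L(m(4), q(-1))) = √(-26457 - 36*(-9 - 4*(-1))/7) = √(-26457 - 36*(-9 + 4)/7) = √(-26457 - 36/7*(-5)) = √(-26457 + 180/7) = √(-185019/7) = I*√1295133/7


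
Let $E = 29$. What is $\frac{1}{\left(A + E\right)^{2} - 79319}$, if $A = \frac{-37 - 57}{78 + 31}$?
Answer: $- \frac{11881}{932982550} \approx -1.2734 \cdot 10^{-5}$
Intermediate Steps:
$A = - \frac{94}{109} \approx -0.86239$
$\frac{1}{\left(A + E\right)^{2} - 79319} = \frac{1}{\left(- \frac{94}{109} + 29\right)^{2} - 79319} = \frac{1}{\left(\frac{3067}{109}\right)^{2} - 79319} = \frac{1}{\frac{9406489}{11881} - 79319} = \frac{1}{- \frac{932982550}{11881}} = - \frac{11881}{932982550}$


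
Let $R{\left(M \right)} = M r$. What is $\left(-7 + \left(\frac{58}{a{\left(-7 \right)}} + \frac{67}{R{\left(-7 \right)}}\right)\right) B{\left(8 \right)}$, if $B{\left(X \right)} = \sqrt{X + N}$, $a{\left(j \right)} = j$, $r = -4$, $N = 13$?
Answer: $- \frac{361 \sqrt{21}}{28} \approx -59.083$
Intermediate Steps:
$B{\left(X \right)} = \sqrt{13 + X}$ ($B{\left(X \right)} = \sqrt{X + 13} = \sqrt{13 + X}$)
$R{\left(M \right)} = - 4 M$ ($R{\left(M \right)} = M \left(-4\right) = - 4 M$)
$\left(-7 + \left(\frac{58}{a{\left(-7 \right)}} + \frac{67}{R{\left(-7 \right)}}\right)\right) B{\left(8 \right)} = \left(-7 + \left(\frac{58}{-7} + \frac{67}{\left(-4\right) \left(-7\right)}\right)\right) \sqrt{13 + 8} = \left(-7 + \left(58 \left(- \frac{1}{7}\right) + \frac{67}{28}\right)\right) \sqrt{21} = \left(-7 + \left(- \frac{58}{7} + 67 \cdot \frac{1}{28}\right)\right) \sqrt{21} = \left(-7 + \left(- \frac{58}{7} + \frac{67}{28}\right)\right) \sqrt{21} = \left(-7 - \frac{165}{28}\right) \sqrt{21} = - \frac{361 \sqrt{21}}{28}$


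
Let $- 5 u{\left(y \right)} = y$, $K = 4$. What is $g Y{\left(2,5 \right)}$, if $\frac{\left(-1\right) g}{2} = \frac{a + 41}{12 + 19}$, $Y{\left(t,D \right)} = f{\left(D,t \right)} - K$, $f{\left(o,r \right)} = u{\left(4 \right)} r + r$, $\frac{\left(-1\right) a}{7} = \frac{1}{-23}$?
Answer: $\frac{6840}{713} \approx 9.5933$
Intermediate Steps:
$u{\left(y \right)} = - \frac{y}{5}$
$a = \frac{7}{23}$ ($a = - \frac{7}{-23} = \left(-7\right) \left(- \frac{1}{23}\right) = \frac{7}{23} \approx 0.30435$)
$f{\left(o,r \right)} = \frac{r}{5}$ ($f{\left(o,r \right)} = \left(- \frac{1}{5}\right) 4 r + r = - \frac{4 r}{5} + r = \frac{r}{5}$)
$Y{\left(t,D \right)} = -4 + \frac{t}{5}$ ($Y{\left(t,D \right)} = \frac{t}{5} - 4 = -4 + \frac{t}{5}$)
$g = - \frac{1900}{713}$ ($g = - 2 \frac{\frac{7}{23} + 41}{12 + 19} = - 2 \frac{950}{23 \cdot 31} = - 2 \cdot \frac{950}{23} \cdot \frac{1}{31} = \left(-2\right) \frac{950}{713} = - \frac{1900}{713} \approx -2.6648$)
$g Y{\left(2,5 \right)} = - \frac{1900 \left(-4 + \frac{1}{5} \cdot 2\right)}{713} = - \frac{1900 \left(-4 + \frac{2}{5}\right)}{713} = \left(- \frac{1900}{713}\right) \left(- \frac{18}{5}\right) = \frac{6840}{713}$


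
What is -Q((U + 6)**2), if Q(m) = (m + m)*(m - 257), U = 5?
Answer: 32912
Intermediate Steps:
Q(m) = 2*m*(-257 + m) (Q(m) = (2*m)*(-257 + m) = 2*m*(-257 + m))
-Q((U + 6)**2) = -2*(5 + 6)**2*(-257 + (5 + 6)**2) = -2*11**2*(-257 + 11**2) = -2*121*(-257 + 121) = -2*121*(-136) = -1*(-32912) = 32912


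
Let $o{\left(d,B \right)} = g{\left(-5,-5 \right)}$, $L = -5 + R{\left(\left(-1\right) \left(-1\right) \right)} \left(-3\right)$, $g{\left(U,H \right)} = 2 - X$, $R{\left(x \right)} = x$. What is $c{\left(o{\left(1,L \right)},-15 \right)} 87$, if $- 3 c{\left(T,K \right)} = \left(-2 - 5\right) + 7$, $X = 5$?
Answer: $0$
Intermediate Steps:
$g{\left(U,H \right)} = -3$ ($g{\left(U,H \right)} = 2 - 5 = -3$)
$L = -8$ ($L = -5 + \left(-1\right) \left(-1\right) \left(-3\right) = -5 + 1 \left(-3\right) = -5 - 3 = -8$)
$o{\left(d,B \right)} = -3$
$c{\left(T,K \right)} = 0$ ($c{\left(T,K \right)} = - \frac{\left(-2 - 5\right) + 7}{3} = - \frac{-7 + 7}{3} = \left(- \frac{1}{3}\right) 0 = 0$)
$c{\left(o{\left(1,L \right)},-15 \right)} 87 = 0 \cdot 87 = 0$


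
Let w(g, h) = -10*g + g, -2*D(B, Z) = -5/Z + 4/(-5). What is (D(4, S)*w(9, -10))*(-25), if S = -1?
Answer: -8505/2 ≈ -4252.5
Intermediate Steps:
D(B, Z) = ⅖ + 5/(2*Z) (D(B, Z) = -(-5/Z + 4/(-5))/2 = -(-5/Z + 4*(-⅕))/2 = -(-5/Z - ⅘)/2 = -(-⅘ - 5/Z)/2 = ⅖ + 5/(2*Z))
w(g, h) = -9*g
(D(4, S)*w(9, -10))*(-25) = (((⅒)*(25 + 4*(-1))/(-1))*(-9*9))*(-25) = (((⅒)*(-1)*(25 - 4))*(-81))*(-25) = (((⅒)*(-1)*21)*(-81))*(-25) = -21/10*(-81)*(-25) = (1701/10)*(-25) = -8505/2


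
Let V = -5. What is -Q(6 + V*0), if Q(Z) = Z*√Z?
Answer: -6*√6 ≈ -14.697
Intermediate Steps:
Q(Z) = Z^(3/2)
-Q(6 + V*0) = -(6 - 5*0)^(3/2) = -(6 + 0)^(3/2) = -6^(3/2) = -6*√6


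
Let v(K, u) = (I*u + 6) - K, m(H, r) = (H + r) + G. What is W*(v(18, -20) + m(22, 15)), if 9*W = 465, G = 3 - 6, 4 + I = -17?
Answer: 68510/3 ≈ 22837.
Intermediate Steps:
I = -21 (I = -4 - 17 = -21)
G = -3
m(H, r) = -3 + H + r (m(H, r) = (H + r) - 3 = -3 + H + r)
v(K, u) = 6 - K - 21*u (v(K, u) = (-21*u + 6) - K = (6 - 21*u) - K = 6 - K - 21*u)
W = 155/3 (W = (⅑)*465 = 155/3 ≈ 51.667)
W*(v(18, -20) + m(22, 15)) = 155*((6 - 1*18 - 21*(-20)) + (-3 + 22 + 15))/3 = 155*((6 - 18 + 420) + 34)/3 = 155*(408 + 34)/3 = (155/3)*442 = 68510/3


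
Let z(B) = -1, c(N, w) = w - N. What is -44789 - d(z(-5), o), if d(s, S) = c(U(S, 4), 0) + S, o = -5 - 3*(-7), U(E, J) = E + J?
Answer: -44785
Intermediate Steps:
o = 16 (o = -5 + 21 = 16)
d(s, S) = -4 (d(s, S) = (0 - (S + 4)) + S = (0 - (4 + S)) + S = (0 + (-4 - S)) + S = (-4 - S) + S = -4)
-44789 - d(z(-5), o) = -44789 - 1*(-4) = -44789 + 4 = -44785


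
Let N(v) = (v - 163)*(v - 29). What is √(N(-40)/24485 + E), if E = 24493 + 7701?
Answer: √19301136115045/24485 ≈ 179.43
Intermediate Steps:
N(v) = (-163 + v)*(-29 + v)
E = 32194
√(N(-40)/24485 + E) = √((4727 + (-40)² - 192*(-40))/24485 + 32194) = √((4727 + 1600 + 7680)*(1/24485) + 32194) = √(14007*(1/24485) + 32194) = √(14007/24485 + 32194) = √(788284097/24485) = √19301136115045/24485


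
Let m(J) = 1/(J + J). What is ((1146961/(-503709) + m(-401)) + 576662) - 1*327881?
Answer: 100500289074227/403974618 ≈ 2.4878e+5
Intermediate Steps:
m(J) = 1/(2*J)
((1146961/(-503709) + m(-401)) + 576662) - 1*327881 = ((1146961/(-503709) + (½)/(-401)) + 576662) - 1*327881 = ((1146961*(-1/503709) + (½)*(-1/401)) + 576662) - 327881 = ((-1146961/503709 - 1/802) + 576662) - 327881 = (-920366431/403974618 + 576662) - 327881 = 232955890798685/403974618 - 327881 = 100500289074227/403974618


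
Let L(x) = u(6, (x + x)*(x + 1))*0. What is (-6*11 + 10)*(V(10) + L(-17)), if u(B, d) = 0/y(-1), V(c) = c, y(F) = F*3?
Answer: -560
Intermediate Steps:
y(F) = 3*F
u(B, d) = 0 (u(B, d) = 0/((3*(-1))) = 0/(-3) = 0*(-1/3) = 0)
L(x) = 0 (L(x) = 0*0 = 0)
(-6*11 + 10)*(V(10) + L(-17)) = (-6*11 + 10)*(10 + 0) = (-66 + 10)*10 = -56*10 = -560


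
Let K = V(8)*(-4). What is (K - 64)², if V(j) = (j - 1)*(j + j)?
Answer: 262144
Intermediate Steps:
V(j) = 2*j*(-1 + j) (V(j) = (-1 + j)*(2*j) = 2*j*(-1 + j))
K = -448 (K = (2*8*(-1 + 8))*(-4) = (2*8*7)*(-4) = 112*(-4) = -448)
(K - 64)² = (-448 - 64)² = (-512)² = 262144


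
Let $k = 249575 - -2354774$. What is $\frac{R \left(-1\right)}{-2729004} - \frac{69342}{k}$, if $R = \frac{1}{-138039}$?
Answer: $- \frac{2374704937509791}{89189242143031404} \approx -0.026625$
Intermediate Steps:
$k = 2604349$ ($k = 249575 + 2354774 = 2604349$)
$R = - \frac{1}{138039} \approx -7.2443 \cdot 10^{-6}$
$\frac{R \left(-1\right)}{-2729004} - \frac{69342}{k} = \frac{\left(- \frac{1}{138039}\right) \left(-1\right)}{-2729004} - \frac{69342}{2604349} = \frac{1}{138039} \left(- \frac{1}{2729004}\right) - \frac{69342}{2604349} = - \frac{1}{376708983156} - \frac{69342}{2604349} = - \frac{2374704937509791}{89189242143031404}$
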